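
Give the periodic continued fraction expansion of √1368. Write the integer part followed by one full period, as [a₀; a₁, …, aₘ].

a₀ = ⌊√1368⌋ = 36.
With m₀=0, d₀=1 and mₖ₊₁ = dₖaₖ − mₖ, dₖ₊₁ = (n − mₖ₊₁²)/dₖ, aₖ₊₁ = ⌊(a₀+mₖ₊₁)/dₖ₊₁⌋:
  k=1: m=36, d=72, a=1
  k=2: m=36, d=1, a=72
d=1 and a=2a₀=72 at k=2, so the next step gives (m, d) = (36, 72) again — its k=1 value — and the period has length 2.

[36; 1, 72]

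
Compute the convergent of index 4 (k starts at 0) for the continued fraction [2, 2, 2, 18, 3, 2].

Using pₖ = aₖpₖ₋₁ + pₖ₋₂, qₖ = aₖqₖ₋₁ + qₖ₋₂ (with p₋₁=1, p₋₂=0, q₋₁=0, q₋₂=1):
  k=0: a=2, p=2, q=1
  k=1: a=2, p=5, q=2
  k=2: a=2, p=12, q=5
  k=3: a=18, p=221, q=92
  k=4: a=3, p=675, q=281

675/281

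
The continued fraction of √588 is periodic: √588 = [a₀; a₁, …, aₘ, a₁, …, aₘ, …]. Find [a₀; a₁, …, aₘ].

[24; 4, 48]

a₀ = ⌊√588⌋ = 24.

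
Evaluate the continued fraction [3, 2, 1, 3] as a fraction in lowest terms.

37/11

Using pₖ = aₖpₖ₋₁ + pₖ₋₂ and qₖ = aₖqₖ₋₁ + qₖ₋₂:
  k=0: a=3, p=3, q=1
  k=1: a=2, p=7, q=2
  k=2: a=1, p=10, q=3
  k=3: a=3, p=37, q=11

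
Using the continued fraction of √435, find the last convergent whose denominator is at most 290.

5965/286

√435 = [20; 1, 5, 1, 40, …] (period length 4).
Convergents:
  p_0/q_0 = 20/1
  p_1/q_1 = 21/1
  p_2/q_2 = 125/6
  p_3/q_3 = 146/7
  p_4/q_4 = 5965/286
  p_5/q_5 = 6111/293
q_4 = 286 ≤ 290 < 293 = q_5, so the answer is 5965/286.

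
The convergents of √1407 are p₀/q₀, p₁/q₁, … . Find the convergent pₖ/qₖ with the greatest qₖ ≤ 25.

√1407 = [37; 1, 1, 24, 1, 1, 74, …] (period length 6).
Convergents:
  p_0/q_0 = 37/1
  p_1/q_1 = 38/1
  p_2/q_2 = 75/2
  p_3/q_3 = 1838/49
q_2 = 2 ≤ 25 < 49 = q_3, so the answer is 75/2.

75/2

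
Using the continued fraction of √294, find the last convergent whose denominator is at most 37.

√294 = [17; 6, 1, 4, 1, 6, 34, …] (period length 6).
Convergents:
  p_0/q_0 = 17/1
  p_1/q_1 = 103/6
  p_2/q_2 = 120/7
  p_3/q_3 = 583/34
  p_4/q_4 = 703/41
q_3 = 34 ≤ 37 < 41 = q_4, so the answer is 583/34.

583/34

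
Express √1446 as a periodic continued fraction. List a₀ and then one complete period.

[38; 38, 76]

a₀ = ⌊√1446⌋ = 38.
With m₀=0, d₀=1 and mₖ₊₁ = dₖaₖ − mₖ, dₖ₊₁ = (n − mₖ₊₁²)/dₖ, aₖ₊₁ = ⌊(a₀+mₖ₊₁)/dₖ₊₁⌋:
  k=1: m=38, d=2, a=38
  k=2: m=38, d=1, a=76
d=1 and a=2a₀=76 at k=2, so the next step gives (m, d) = (38, 2) again — its k=1 value — and the period has length 2.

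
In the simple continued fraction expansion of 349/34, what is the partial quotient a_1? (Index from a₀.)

3

349 = 10·34 + 9   →  a_0 = 10
34 = 3·9 + 7   →  a_1 = 3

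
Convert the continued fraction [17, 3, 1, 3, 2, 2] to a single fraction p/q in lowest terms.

Using pₖ = aₖpₖ₋₁ + pₖ₋₂ and qₖ = aₖqₖ₋₁ + qₖ₋₂:
  k=0: a=17, p=17, q=1
  k=1: a=3, p=52, q=3
  k=2: a=1, p=69, q=4
  k=3: a=3, p=259, q=15
  k=4: a=2, p=587, q=34
  k=5: a=2, p=1433, q=83

1433/83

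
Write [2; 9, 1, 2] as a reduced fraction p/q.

61/29

Using pₖ = aₖpₖ₋₁ + pₖ₋₂ and qₖ = aₖqₖ₋₁ + qₖ₋₂:
  k=0: a=2, p=2, q=1
  k=1: a=9, p=19, q=9
  k=2: a=1, p=21, q=10
  k=3: a=2, p=61, q=29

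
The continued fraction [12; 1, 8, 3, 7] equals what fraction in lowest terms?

Using pₖ = aₖpₖ₋₁ + pₖ₋₂ and qₖ = aₖqₖ₋₁ + qₖ₋₂:
  k=0: a=12, p=12, q=1
  k=1: a=1, p=13, q=1
  k=2: a=8, p=116, q=9
  k=3: a=3, p=361, q=28
  k=4: a=7, p=2643, q=205

2643/205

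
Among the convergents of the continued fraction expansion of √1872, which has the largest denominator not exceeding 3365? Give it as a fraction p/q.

55987/1294

√1872 = [43; 3, 1, 3, 86, …] (period length 4).
Convergents:
  p_0/q_0 = 43/1
  p_1/q_1 = 130/3
  p_2/q_2 = 173/4
  p_3/q_3 = 649/15
  p_4/q_4 = 55987/1294
  p_5/q_5 = 168610/3897
q_4 = 1294 ≤ 3365 < 3897 = q_5, so the answer is 55987/1294.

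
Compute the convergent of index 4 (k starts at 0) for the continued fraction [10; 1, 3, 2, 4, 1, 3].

431/40

Using pₖ = aₖpₖ₋₁ + pₖ₋₂, qₖ = aₖqₖ₋₁ + qₖ₋₂ (with p₋₁=1, p₋₂=0, q₋₁=0, q₋₂=1):
  k=0: a=10, p=10, q=1
  k=1: a=1, p=11, q=1
  k=2: a=3, p=43, q=4
  k=3: a=2, p=97, q=9
  k=4: a=4, p=431, q=40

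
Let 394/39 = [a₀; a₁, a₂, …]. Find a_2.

394 = 10·39 + 4   →  a_0 = 10
39 = 9·4 + 3   →  a_1 = 9
4 = 1·3 + 1   →  a_2 = 1

1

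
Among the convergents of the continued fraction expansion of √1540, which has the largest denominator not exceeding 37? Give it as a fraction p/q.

1295/33

√1540 = [39; 4, 8, 2, 8, 4, 78, …] (period length 6).
Convergents:
  p_0/q_0 = 39/1
  p_1/q_1 = 157/4
  p_2/q_2 = 1295/33
  p_3/q_3 = 2747/70
q_2 = 33 ≤ 37 < 70 = q_3, so the answer is 1295/33.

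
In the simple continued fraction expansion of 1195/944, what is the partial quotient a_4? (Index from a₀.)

5

1195 = 1·944 + 251   →  a_0 = 1
944 = 3·251 + 191   →  a_1 = 3
251 = 1·191 + 60   →  a_2 = 1
191 = 3·60 + 11   →  a_3 = 3
60 = 5·11 + 5   →  a_4 = 5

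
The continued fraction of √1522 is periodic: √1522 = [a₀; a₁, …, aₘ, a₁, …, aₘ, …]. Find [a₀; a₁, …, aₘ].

[39; 78]

a₀ = ⌊√1522⌋ = 39.
With m₀=0, d₀=1 and mₖ₊₁ = dₖaₖ − mₖ, dₖ₊₁ = (n − mₖ₊₁²)/dₖ, aₖ₊₁ = ⌊(a₀+mₖ₊₁)/dₖ₊₁⌋:
  k=1: m=39, d=1, a=78
d=1 and a=2a₀=78 at k=1, so the next step gives (m, d) = (39, 1) again — its k=1 value — and the period has length 1.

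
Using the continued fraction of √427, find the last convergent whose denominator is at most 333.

5104/247

√427 = [20; 1, 1, 1, 40, …] (period length 4).
Convergents:
  p_0/q_0 = 20/1
  p_1/q_1 = 21/1
  p_2/q_2 = 41/2
  p_3/q_3 = 62/3
  p_4/q_4 = 2521/122
  p_5/q_5 = 2583/125
  p_6/q_6 = 5104/247
  p_7/q_7 = 7687/372
q_6 = 247 ≤ 333 < 372 = q_7, so the answer is 5104/247.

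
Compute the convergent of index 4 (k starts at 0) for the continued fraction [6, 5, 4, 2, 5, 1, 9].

1585/256

Using pₖ = aₖpₖ₋₁ + pₖ₋₂, qₖ = aₖqₖ₋₁ + qₖ₋₂ (with p₋₁=1, p₋₂=0, q₋₁=0, q₋₂=1):
  k=0: a=6, p=6, q=1
  k=1: a=5, p=31, q=5
  k=2: a=4, p=130, q=21
  k=3: a=2, p=291, q=47
  k=4: a=5, p=1585, q=256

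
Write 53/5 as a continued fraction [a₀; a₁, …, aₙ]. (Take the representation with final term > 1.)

53 = 10×5 + 3
5 = 1×3 + 2
3 = 1×2 + 1
2 = 2×1 + 0  (stop)
So 53/5 = [10; 1, 1, 2].

[10; 1, 1, 2]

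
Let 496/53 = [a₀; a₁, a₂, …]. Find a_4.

1

496 = 9·53 + 19   →  a_0 = 9
53 = 2·19 + 15   →  a_1 = 2
19 = 1·15 + 4   →  a_2 = 1
15 = 3·4 + 3   →  a_3 = 3
4 = 1·3 + 1   →  a_4 = 1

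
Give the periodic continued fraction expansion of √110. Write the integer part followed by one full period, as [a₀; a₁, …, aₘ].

[10; 2, 20]

a₀ = ⌊√110⌋ = 10.
With m₀=0, d₀=1 and mₖ₊₁ = dₖaₖ − mₖ, dₖ₊₁ = (n − mₖ₊₁²)/dₖ, aₖ₊₁ = ⌊(a₀+mₖ₊₁)/dₖ₊₁⌋:
  k=1: m=10, d=10, a=2
  k=2: m=10, d=1, a=20
d=1 and a=2a₀=20 at k=2, so the next step gives (m, d) = (10, 10) again — its k=1 value — and the period has length 2.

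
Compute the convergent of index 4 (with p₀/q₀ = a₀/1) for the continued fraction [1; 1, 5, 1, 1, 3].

24/13

Using pₖ = aₖpₖ₋₁ + pₖ₋₂, qₖ = aₖqₖ₋₁ + qₖ₋₂ (with p₋₁=1, p₋₂=0, q₋₁=0, q₋₂=1):
  k=0: a=1, p=1, q=1
  k=1: a=1, p=2, q=1
  k=2: a=5, p=11, q=6
  k=3: a=1, p=13, q=7
  k=4: a=1, p=24, q=13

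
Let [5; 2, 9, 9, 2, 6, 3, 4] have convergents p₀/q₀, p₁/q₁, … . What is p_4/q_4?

Using pₖ = aₖpₖ₋₁ + pₖ₋₂, qₖ = aₖqₖ₋₁ + qₖ₋₂ (with p₋₁=1, p₋₂=0, q₋₁=0, q₋₂=1):
  k=0: a=5, p=5, q=1
  k=1: a=2, p=11, q=2
  k=2: a=9, p=104, q=19
  k=3: a=9, p=947, q=173
  k=4: a=2, p=1998, q=365

1998/365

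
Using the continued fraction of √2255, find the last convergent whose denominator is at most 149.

√2255 = [47; 2, 18, 2, 94, …] (period length 4).
Convergents:
  p_0/q_0 = 47/1
  p_1/q_1 = 95/2
  p_2/q_2 = 1757/37
  p_3/q_3 = 3609/76
  p_4/q_4 = 341003/7181
q_3 = 76 ≤ 149 < 7181 = q_4, so the answer is 3609/76.

3609/76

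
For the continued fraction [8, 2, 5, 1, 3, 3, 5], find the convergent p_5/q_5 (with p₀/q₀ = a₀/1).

Using pₖ = aₖpₖ₋₁ + pₖ₋₂, qₖ = aₖqₖ₋₁ + qₖ₋₂ (with p₋₁=1, p₋₂=0, q₋₁=0, q₋₂=1):
  k=0: a=8, p=8, q=1
  k=1: a=2, p=17, q=2
  k=2: a=5, p=93, q=11
  k=3: a=1, p=110, q=13
  k=4: a=3, p=423, q=50
  k=5: a=3, p=1379, q=163

1379/163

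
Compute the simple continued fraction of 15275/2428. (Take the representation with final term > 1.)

15275 = 6·2428 + 707
2428 = 3·707 + 307
707 = 2·307 + 93
307 = 3·93 + 28
93 = 3·28 + 9
28 = 3·9 + 1
9 = 9·1 + 0  (stop)
So 15275/2428 = [6; 3, 2, 3, 3, 3, 9].

[6; 3, 2, 3, 3, 3, 9]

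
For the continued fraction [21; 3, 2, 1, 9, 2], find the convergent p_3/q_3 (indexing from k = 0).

213/10

Using pₖ = aₖpₖ₋₁ + pₖ₋₂, qₖ = aₖqₖ₋₁ + qₖ₋₂ (with p₋₁=1, p₋₂=0, q₋₁=0, q₋₂=1):
  k=0: a=21, p=21, q=1
  k=1: a=3, p=64, q=3
  k=2: a=2, p=149, q=7
  k=3: a=1, p=213, q=10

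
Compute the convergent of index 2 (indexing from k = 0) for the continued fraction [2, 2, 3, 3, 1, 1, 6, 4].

Using pₖ = aₖpₖ₋₁ + pₖ₋₂, qₖ = aₖqₖ₋₁ + qₖ₋₂ (with p₋₁=1, p₋₂=0, q₋₁=0, q₋₂=1):
  k=0: a=2, p=2, q=1
  k=1: a=2, p=5, q=2
  k=2: a=3, p=17, q=7

17/7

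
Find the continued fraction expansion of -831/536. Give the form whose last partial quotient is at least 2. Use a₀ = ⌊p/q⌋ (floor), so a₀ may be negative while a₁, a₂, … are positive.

-831 = -2·536 + 241
536 = 2·241 + 54
241 = 4·54 + 25
54 = 2·25 + 4
25 = 6·4 + 1
4 = 4·1 + 0  (stop)
So -831/536 = [-2; 2, 4, 2, 6, 4].

[-2; 2, 4, 2, 6, 4]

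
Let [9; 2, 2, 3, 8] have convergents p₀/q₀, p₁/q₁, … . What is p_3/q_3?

160/17

Using pₖ = aₖpₖ₋₁ + pₖ₋₂, qₖ = aₖqₖ₋₁ + qₖ₋₂ (with p₋₁=1, p₋₂=0, q₋₁=0, q₋₂=1):
  k=0: a=9, p=9, q=1
  k=1: a=2, p=19, q=2
  k=2: a=2, p=47, q=5
  k=3: a=3, p=160, q=17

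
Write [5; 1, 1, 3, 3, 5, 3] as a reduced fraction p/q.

2165/389

Fold from the inside: start with 3/1.
  5 + 1/3 = 16/3
  3 + 3/16 = 51/16
  3 + 16/51 = 169/51
  1 + 51/169 = 220/169
  1 + 169/220 = 389/220
  5 + 220/389 = 2165/389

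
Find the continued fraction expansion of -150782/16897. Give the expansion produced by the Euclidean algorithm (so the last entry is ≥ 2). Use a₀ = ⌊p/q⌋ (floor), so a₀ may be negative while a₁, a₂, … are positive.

[-9; 13, 11, 3, 12, 3]

-150782 = -9·16897 + 1291
16897 = 13·1291 + 114
1291 = 11·114 + 37
114 = 3·37 + 3
37 = 12·3 + 1
3 = 3·1 + 0  (stop)
So -150782/16897 = [-9; 13, 11, 3, 12, 3].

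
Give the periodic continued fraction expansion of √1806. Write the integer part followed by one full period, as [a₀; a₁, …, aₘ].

[42; 2, 84]

a₀ = ⌊√1806⌋ = 42.
With m₀=0, d₀=1 and mₖ₊₁ = dₖaₖ − mₖ, dₖ₊₁ = (n − mₖ₊₁²)/dₖ, aₖ₊₁ = ⌊(a₀+mₖ₊₁)/dₖ₊₁⌋:
  k=1: m=42, d=42, a=2
  k=2: m=42, d=1, a=84
d=1 and a=2a₀=84 at k=2, so the next step gives (m, d) = (42, 42) again — its k=1 value — and the period has length 2.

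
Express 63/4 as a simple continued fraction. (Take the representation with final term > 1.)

63 = 15·4 + 3
4 = 1·3 + 1
3 = 3·1 + 0  (stop)
So 63/4 = [15; 1, 3].

[15; 1, 3]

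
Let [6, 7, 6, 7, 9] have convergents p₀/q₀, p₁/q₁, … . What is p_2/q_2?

264/43

Using pₖ = aₖpₖ₋₁ + pₖ₋₂, qₖ = aₖqₖ₋₁ + qₖ₋₂ (with p₋₁=1, p₋₂=0, q₋₁=0, q₋₂=1):
  k=0: a=6, p=6, q=1
  k=1: a=7, p=43, q=7
  k=2: a=6, p=264, q=43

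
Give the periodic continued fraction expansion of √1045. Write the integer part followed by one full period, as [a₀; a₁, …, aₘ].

[32; 3, 15, 1, 4, 1, 15, 3, 64]

a₀ = ⌊√1045⌋ = 32.
With m₀=0, d₀=1 and mₖ₊₁ = dₖaₖ − mₖ, dₖ₊₁ = (n − mₖ₊₁²)/dₖ, aₖ₊₁ = ⌊(a₀+mₖ₊₁)/dₖ₊₁⌋:
  k=1: m=32, d=21, a=3
  k=2: m=31, d=4, a=15
  k=3: m=29, d=51, a=1
  k=4: m=22, d=11, a=4
  k=5: m=22, d=51, a=1
  k=6: m=29, d=4, a=15
  k=7: m=31, d=21, a=3
  k=8: m=32, d=1, a=64
d=1 and a=2a₀=64 at k=8, so the next step gives (m, d) = (32, 21) again — its k=1 value — and the period has length 8.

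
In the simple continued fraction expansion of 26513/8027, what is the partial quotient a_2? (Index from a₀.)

3

26513 = 3·8027 + 2432   →  a_0 = 3
8027 = 3·2432 + 731   →  a_1 = 3
2432 = 3·731 + 239   →  a_2 = 3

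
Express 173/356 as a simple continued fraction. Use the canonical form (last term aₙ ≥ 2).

[0; 2, 17, 3, 3]

173 = 0×356 + 173
356 = 2×173 + 10
173 = 17×10 + 3
10 = 3×3 + 1
3 = 3×1 + 0  (stop)
So 173/356 = [0; 2, 17, 3, 3].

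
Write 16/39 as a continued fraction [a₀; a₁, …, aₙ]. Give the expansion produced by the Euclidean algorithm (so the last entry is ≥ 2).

16 = 0×39 + 16
39 = 2×16 + 7
16 = 2×7 + 2
7 = 3×2 + 1
2 = 2×1 + 0  (stop)
So 16/39 = [0; 2, 2, 3, 2].

[0; 2, 2, 3, 2]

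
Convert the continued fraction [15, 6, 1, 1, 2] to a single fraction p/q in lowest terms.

Fold from the inside: start with 2/1.
  1 + 1/2 = 3/2
  1 + 2/3 = 5/3
  6 + 3/5 = 33/5
  15 + 5/33 = 500/33

500/33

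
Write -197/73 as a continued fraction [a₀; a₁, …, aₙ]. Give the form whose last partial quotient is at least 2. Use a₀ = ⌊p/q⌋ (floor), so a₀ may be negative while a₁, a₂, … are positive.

-197 = -3×73 + 22
73 = 3×22 + 7
22 = 3×7 + 1
7 = 7×1 + 0  (stop)
So -197/73 = [-3; 3, 3, 7].

[-3; 3, 3, 7]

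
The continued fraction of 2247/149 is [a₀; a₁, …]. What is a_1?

12

2247 = 15·149 + 12   →  a_0 = 15
149 = 12·12 + 5   →  a_1 = 12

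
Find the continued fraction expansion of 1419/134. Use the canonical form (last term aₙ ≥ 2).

1419 = 10*134 + 79
134 = 1*79 + 55
79 = 1*55 + 24
55 = 2*24 + 7
24 = 3*7 + 3
7 = 2*3 + 1
3 = 3*1 + 0  (stop)
So 1419/134 = [10; 1, 1, 2, 3, 2, 3].

[10; 1, 1, 2, 3, 2, 3]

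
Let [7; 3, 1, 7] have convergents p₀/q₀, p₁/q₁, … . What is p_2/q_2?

29/4

Using pₖ = aₖpₖ₋₁ + pₖ₋₂, qₖ = aₖqₖ₋₁ + qₖ₋₂ (with p₋₁=1, p₋₂=0, q₋₁=0, q₋₂=1):
  k=0: a=7, p=7, q=1
  k=1: a=3, p=22, q=3
  k=2: a=1, p=29, q=4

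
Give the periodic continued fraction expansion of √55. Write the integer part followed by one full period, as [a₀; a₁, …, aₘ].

[7; 2, 2, 2, 14]

a₀ = ⌊√55⌋ = 7.
With m₀=0, d₀=1 and mₖ₊₁ = dₖaₖ − mₖ, dₖ₊₁ = (n − mₖ₊₁²)/dₖ, aₖ₊₁ = ⌊(a₀+mₖ₊₁)/dₖ₊₁⌋:
  k=1: m=7, d=6, a=2
  k=2: m=5, d=5, a=2
  k=3: m=5, d=6, a=2
  k=4: m=7, d=1, a=14
d=1 and a=2a₀=14 at k=4, so the next step gives (m, d) = (7, 6) again — its k=1 value — and the period has length 4.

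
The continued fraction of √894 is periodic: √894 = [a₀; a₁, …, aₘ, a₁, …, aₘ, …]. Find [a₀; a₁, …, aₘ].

a₀ = ⌊√894⌋ = 29.

[29; 1, 8, 1, 58]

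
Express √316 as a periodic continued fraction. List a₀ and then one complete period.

a₀ = ⌊√316⌋ = 17.
With m₀=0, d₀=1 and mₖ₊₁ = dₖaₖ − mₖ, dₖ₊₁ = (n − mₖ₊₁²)/dₖ, aₖ₊₁ = ⌊(a₀+mₖ₊₁)/dₖ₊₁⌋:
  k=1: m=17, d=27, a=1
  k=2: m=10, d=8, a=3
  k=3: m=14, d=15, a=2
  k=4: m=16, d=4, a=8
  k=5: m=16, d=15, a=2
  k=6: m=14, d=8, a=3
  k=7: m=10, d=27, a=1
  k=8: m=17, d=1, a=34
d=1 and a=2a₀=34 at k=8, so the next step gives (m, d) = (17, 27) again — its k=1 value — and the period has length 8.

[17; 1, 3, 2, 8, 2, 3, 1, 34]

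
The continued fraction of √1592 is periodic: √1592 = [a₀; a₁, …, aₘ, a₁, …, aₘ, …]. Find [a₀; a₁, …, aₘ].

[39; 1, 8, 1, 78]

a₀ = ⌊√1592⌋ = 39.
With m₀=0, d₀=1 and mₖ₊₁ = dₖaₖ − mₖ, dₖ₊₁ = (n − mₖ₊₁²)/dₖ, aₖ₊₁ = ⌊(a₀+mₖ₊₁)/dₖ₊₁⌋:
  k=1: m=39, d=71, a=1
  k=2: m=32, d=8, a=8
  k=3: m=32, d=71, a=1
  k=4: m=39, d=1, a=78
d=1 and a=2a₀=78 at k=4, so the next step gives (m, d) = (39, 71) again — its k=1 value — and the period has length 4.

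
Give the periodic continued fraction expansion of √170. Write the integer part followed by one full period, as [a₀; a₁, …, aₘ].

a₀ = ⌊√170⌋ = 13.
With m₀=0, d₀=1 and mₖ₊₁ = dₖaₖ − mₖ, dₖ₊₁ = (n − mₖ₊₁²)/dₖ, aₖ₊₁ = ⌊(a₀+mₖ₊₁)/dₖ₊₁⌋:
  k=1: m=13, d=1, a=26
d=1 and a=2a₀=26 at k=1, so the next step gives (m, d) = (13, 1) again — its k=1 value — and the period has length 1.

[13; 26]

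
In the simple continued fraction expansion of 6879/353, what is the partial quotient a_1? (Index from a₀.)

2

6879 = 19·353 + 172   →  a_0 = 19
353 = 2·172 + 9   →  a_1 = 2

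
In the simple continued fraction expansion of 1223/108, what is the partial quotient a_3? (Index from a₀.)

1

1223 = 11·108 + 35   →  a_0 = 11
108 = 3·35 + 3   →  a_1 = 3
35 = 11·3 + 2   →  a_2 = 11
3 = 1·2 + 1   →  a_3 = 1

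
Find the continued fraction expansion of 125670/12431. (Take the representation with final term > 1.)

125670 = 10*12431 + 1360
12431 = 9*1360 + 191
1360 = 7*191 + 23
191 = 8*23 + 7
23 = 3*7 + 2
7 = 3*2 + 1
2 = 2*1 + 0  (stop)
So 125670/12431 = [10; 9, 7, 8, 3, 3, 2].

[10; 9, 7, 8, 3, 3, 2]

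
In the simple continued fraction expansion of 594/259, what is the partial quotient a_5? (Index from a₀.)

594 = 2·259 + 76   →  a_0 = 2
259 = 3·76 + 31   →  a_1 = 3
76 = 2·31 + 14   →  a_2 = 2
31 = 2·14 + 3   →  a_3 = 2
14 = 4·3 + 2   →  a_4 = 4
3 = 1·2 + 1   →  a_5 = 1

1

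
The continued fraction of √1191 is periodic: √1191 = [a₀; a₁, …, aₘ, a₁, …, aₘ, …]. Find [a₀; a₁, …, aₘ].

a₀ = ⌊√1191⌋ = 34.
With m₀=0, d₀=1 and mₖ₊₁ = dₖaₖ − mₖ, dₖ₊₁ = (n − mₖ₊₁²)/dₖ, aₖ₊₁ = ⌊(a₀+mₖ₊₁)/dₖ₊₁⌋:
  k=1: m=34, d=35, a=1
  k=2: m=1, d=34, a=1
  k=3: m=33, d=3, a=22
  k=4: m=33, d=34, a=1
  k=5: m=1, d=35, a=1
  k=6: m=34, d=1, a=68
d=1 and a=2a₀=68 at k=6, so the next step gives (m, d) = (34, 35) again — its k=1 value — and the period has length 6.

[34; 1, 1, 22, 1, 1, 68]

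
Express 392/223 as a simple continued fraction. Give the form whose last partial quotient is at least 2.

[1; 1, 3, 7, 1, 2, 2]

392 = 1·223 + 169
223 = 1·169 + 54
169 = 3·54 + 7
54 = 7·7 + 5
7 = 1·5 + 2
5 = 2·2 + 1
2 = 2·1 + 0  (stop)
So 392/223 = [1; 1, 3, 7, 1, 2, 2].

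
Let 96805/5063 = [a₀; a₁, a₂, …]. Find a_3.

18

96805 = 19·5063 + 608   →  a_0 = 19
5063 = 8·608 + 199   →  a_1 = 8
608 = 3·199 + 11   →  a_2 = 3
199 = 18·11 + 1   →  a_3 = 18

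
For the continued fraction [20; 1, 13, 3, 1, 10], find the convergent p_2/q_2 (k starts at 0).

293/14

Using pₖ = aₖpₖ₋₁ + pₖ₋₂, qₖ = aₖqₖ₋₁ + qₖ₋₂ (with p₋₁=1, p₋₂=0, q₋₁=0, q₋₂=1):
  k=0: a=20, p=20, q=1
  k=1: a=1, p=21, q=1
  k=2: a=13, p=293, q=14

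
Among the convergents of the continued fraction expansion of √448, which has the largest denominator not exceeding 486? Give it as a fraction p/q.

√448 = [21; 6, 42, …] (period length 2).
Convergents:
  p_0/q_0 = 21/1
  p_1/q_1 = 127/6
  p_2/q_2 = 5355/253
  p_3/q_3 = 32257/1524
q_2 = 253 ≤ 486 < 1524 = q_3, so the answer is 5355/253.

5355/253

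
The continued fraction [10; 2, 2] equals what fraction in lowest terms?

52/5

Using pₖ = aₖpₖ₋₁ + pₖ₋₂ and qₖ = aₖqₖ₋₁ + qₖ₋₂:
  k=0: a=10, p=10, q=1
  k=1: a=2, p=21, q=2
  k=2: a=2, p=52, q=5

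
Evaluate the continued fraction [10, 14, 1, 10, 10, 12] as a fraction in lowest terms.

201583/20024

Using pₖ = aₖpₖ₋₁ + pₖ₋₂ and qₖ = aₖqₖ₋₁ + qₖ₋₂:
  k=0: a=10, p=10, q=1
  k=1: a=14, p=141, q=14
  k=2: a=1, p=151, q=15
  k=3: a=10, p=1651, q=164
  k=4: a=10, p=16661, q=1655
  k=5: a=12, p=201583, q=20024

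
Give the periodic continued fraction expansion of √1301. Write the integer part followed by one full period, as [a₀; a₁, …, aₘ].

a₀ = ⌊√1301⌋ = 36.
With m₀=0, d₀=1 and mₖ₊₁ = dₖaₖ − mₖ, dₖ₊₁ = (n − mₖ₊₁²)/dₖ, aₖ₊₁ = ⌊(a₀+mₖ₊₁)/dₖ₊₁⌋:
  k=1: m=36, d=5, a=14
  k=2: m=34, d=29, a=2
  k=3: m=24, d=25, a=2
  k=4: m=26, d=25, a=2
  k=5: m=24, d=29, a=2
  k=6: m=34, d=5, a=14
  k=7: m=36, d=1, a=72
d=1 and a=2a₀=72 at k=7, so the next step gives (m, d) = (36, 5) again — its k=1 value — and the period has length 7.

[36; 14, 2, 2, 2, 2, 14, 72]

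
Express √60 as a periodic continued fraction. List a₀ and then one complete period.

a₀ = ⌊√60⌋ = 7.

[7; 1, 2, 1, 14]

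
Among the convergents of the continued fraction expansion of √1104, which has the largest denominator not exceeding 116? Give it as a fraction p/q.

√1104 = [33; 4, 2, 2, 2, 4, 66, …] (period length 6).
Convergents:
  p_0/q_0 = 33/1
  p_1/q_1 = 133/4
  p_2/q_2 = 299/9
  p_3/q_3 = 731/22
  p_4/q_4 = 1761/53
  p_5/q_5 = 7775/234
q_4 = 53 ≤ 116 < 234 = q_5, so the answer is 1761/53.

1761/53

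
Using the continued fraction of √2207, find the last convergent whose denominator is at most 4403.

√2207 = [46; 1, 45, 1, 92, …] (period length 4).
Convergents:
  p_0/q_0 = 46/1
  p_1/q_1 = 47/1
  p_2/q_2 = 2161/46
  p_3/q_3 = 2208/47
  p_4/q_4 = 205297/4370
  p_5/q_5 = 207505/4417
q_4 = 4370 ≤ 4403 < 4417 = q_5, so the answer is 205297/4370.

205297/4370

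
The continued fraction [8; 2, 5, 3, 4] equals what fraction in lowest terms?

Using pₖ = aₖpₖ₋₁ + pₖ₋₂ and qₖ = aₖqₖ₋₁ + qₖ₋₂:
  k=0: a=8, p=8, q=1
  k=1: a=2, p=17, q=2
  k=2: a=5, p=93, q=11
  k=3: a=3, p=296, q=35
  k=4: a=4, p=1277, q=151

1277/151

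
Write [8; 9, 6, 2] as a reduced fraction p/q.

965/119

Using pₖ = aₖpₖ₋₁ + pₖ₋₂ and qₖ = aₖqₖ₋₁ + qₖ₋₂:
  k=0: a=8, p=8, q=1
  k=1: a=9, p=73, q=9
  k=2: a=6, p=446, q=55
  k=3: a=2, p=965, q=119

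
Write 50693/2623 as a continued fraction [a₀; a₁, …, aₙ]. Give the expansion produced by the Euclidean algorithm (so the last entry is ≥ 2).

[19; 3, 15, 1, 1, 3, 2, 3]

50693 = 19×2623 + 856
2623 = 3×856 + 55
856 = 15×55 + 31
55 = 1×31 + 24
31 = 1×24 + 7
24 = 3×7 + 3
7 = 2×3 + 1
3 = 3×1 + 0  (stop)
So 50693/2623 = [19; 3, 15, 1, 1, 3, 2, 3].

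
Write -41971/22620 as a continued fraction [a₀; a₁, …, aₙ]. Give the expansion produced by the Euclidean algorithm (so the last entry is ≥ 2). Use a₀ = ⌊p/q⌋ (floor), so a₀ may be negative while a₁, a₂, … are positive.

-41971 = -2*22620 + 3269
22620 = 6*3269 + 3006
3269 = 1*3006 + 263
3006 = 11*263 + 113
263 = 2*113 + 37
113 = 3*37 + 2
37 = 18*2 + 1
2 = 2*1 + 0  (stop)
So -41971/22620 = [-2; 6, 1, 11, 2, 3, 18, 2].

[-2; 6, 1, 11, 2, 3, 18, 2]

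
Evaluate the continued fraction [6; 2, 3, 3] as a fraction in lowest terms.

Fold from the inside: start with 3/1.
  3 + 1/3 = 10/3
  2 + 3/10 = 23/10
  6 + 10/23 = 148/23

148/23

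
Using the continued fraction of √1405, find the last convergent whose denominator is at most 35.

1087/29

√1405 = [37; 2, 14, 2, 74, …] (period length 4).
Convergents:
  p_0/q_0 = 37/1
  p_1/q_1 = 75/2
  p_2/q_2 = 1087/29
  p_3/q_3 = 2249/60
q_2 = 29 ≤ 35 < 60 = q_3, so the answer is 1087/29.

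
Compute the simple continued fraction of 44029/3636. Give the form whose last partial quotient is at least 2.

[12; 9, 6, 3, 3, 6]

44029 = 12·3636 + 397
3636 = 9·397 + 63
397 = 6·63 + 19
63 = 3·19 + 6
19 = 3·6 + 1
6 = 6·1 + 0  (stop)
So 44029/3636 = [12; 9, 6, 3, 3, 6].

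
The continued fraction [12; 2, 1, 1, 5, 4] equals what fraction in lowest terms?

1450/117

Fold from the inside: start with 4/1.
  5 + 1/4 = 21/4
  1 + 4/21 = 25/21
  1 + 21/25 = 46/25
  2 + 25/46 = 117/46
  12 + 46/117 = 1450/117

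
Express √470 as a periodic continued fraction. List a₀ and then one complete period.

[21; 1, 2, 8, 2, 1, 42]

a₀ = ⌊√470⌋ = 21.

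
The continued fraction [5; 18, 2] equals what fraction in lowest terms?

Fold from the inside: start with 2/1.
  18 + 1/2 = 37/2
  5 + 2/37 = 187/37

187/37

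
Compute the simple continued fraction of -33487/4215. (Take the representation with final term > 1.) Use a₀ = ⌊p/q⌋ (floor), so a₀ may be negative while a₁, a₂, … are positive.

[-8; 18, 11, 10, 2]

-33487 = -8×4215 + 233
4215 = 18×233 + 21
233 = 11×21 + 2
21 = 10×2 + 1
2 = 2×1 + 0  (stop)
So -33487/4215 = [-8; 18, 11, 10, 2].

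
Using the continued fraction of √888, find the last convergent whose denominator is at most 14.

149/5

√888 = [29; 1, 3, 1, 58, …] (period length 4).
Convergents:
  p_0/q_0 = 29/1
  p_1/q_1 = 30/1
  p_2/q_2 = 119/4
  p_3/q_3 = 149/5
  p_4/q_4 = 8761/294
q_3 = 5 ≤ 14 < 294 = q_4, so the answer is 149/5.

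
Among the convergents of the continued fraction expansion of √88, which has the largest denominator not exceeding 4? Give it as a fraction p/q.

28/3

√88 = [9; 2, 1, 1, 1, 2, 18, …] (period length 6).
Convergents:
  p_0/q_0 = 9/1
  p_1/q_1 = 19/2
  p_2/q_2 = 28/3
  p_3/q_3 = 47/5
q_2 = 3 ≤ 4 < 5 = q_3, so the answer is 28/3.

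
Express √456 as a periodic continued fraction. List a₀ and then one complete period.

[21; 2, 1, 4, 1, 2, 42]

a₀ = ⌊√456⌋ = 21.
With m₀=0, d₀=1 and mₖ₊₁ = dₖaₖ − mₖ, dₖ₊₁ = (n − mₖ₊₁²)/dₖ, aₖ₊₁ = ⌊(a₀+mₖ₊₁)/dₖ₊₁⌋:
  k=1: m=21, d=15, a=2
  k=2: m=9, d=25, a=1
  k=3: m=16, d=8, a=4
  k=4: m=16, d=25, a=1
  k=5: m=9, d=15, a=2
  k=6: m=21, d=1, a=42
d=1 and a=2a₀=42 at k=6, so the next step gives (m, d) = (21, 15) again — its k=1 value — and the period has length 6.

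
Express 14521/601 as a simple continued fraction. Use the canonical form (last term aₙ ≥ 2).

[24; 6, 5, 9, 2]

14521 = 24*601 + 97
601 = 6*97 + 19
97 = 5*19 + 2
19 = 9*2 + 1
2 = 2*1 + 0  (stop)
So 14521/601 = [24; 6, 5, 9, 2].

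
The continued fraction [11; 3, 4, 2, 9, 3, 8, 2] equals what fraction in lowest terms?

Using pₖ = aₖpₖ₋₁ + pₖ₋₂ and qₖ = aₖqₖ₋₁ + qₖ₋₂:
  k=0: a=11, p=11, q=1
  k=1: a=3, p=34, q=3
  k=2: a=4, p=147, q=13
  k=3: a=2, p=328, q=29
  k=4: a=9, p=3099, q=274
  k=5: a=3, p=9625, q=851
  k=6: a=8, p=80099, q=7082
  k=7: a=2, p=169823, q=15015

169823/15015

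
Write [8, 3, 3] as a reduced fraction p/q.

Using pₖ = aₖpₖ₋₁ + pₖ₋₂ and qₖ = aₖqₖ₋₁ + qₖ₋₂:
  k=0: a=8, p=8, q=1
  k=1: a=3, p=25, q=3
  k=2: a=3, p=83, q=10

83/10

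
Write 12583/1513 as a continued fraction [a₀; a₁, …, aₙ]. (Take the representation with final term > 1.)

12583 = 8·1513 + 479
1513 = 3·479 + 76
479 = 6·76 + 23
76 = 3·23 + 7
23 = 3·7 + 2
7 = 3·2 + 1
2 = 2·1 + 0  (stop)
So 12583/1513 = [8; 3, 6, 3, 3, 3, 2].

[8; 3, 6, 3, 3, 3, 2]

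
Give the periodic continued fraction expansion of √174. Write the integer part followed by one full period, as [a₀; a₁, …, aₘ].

a₀ = ⌊√174⌋ = 13.
With m₀=0, d₀=1 and mₖ₊₁ = dₖaₖ − mₖ, dₖ₊₁ = (n − mₖ₊₁²)/dₖ, aₖ₊₁ = ⌊(a₀+mₖ₊₁)/dₖ₊₁⌋:
  k=1: m=13, d=5, a=5
  k=2: m=12, d=6, a=4
  k=3: m=12, d=5, a=5
  k=4: m=13, d=1, a=26
d=1 and a=2a₀=26 at k=4, so the next step gives (m, d) = (13, 5) again — its k=1 value — and the period has length 4.

[13; 5, 4, 5, 26]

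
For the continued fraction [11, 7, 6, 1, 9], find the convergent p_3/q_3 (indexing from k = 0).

557/50

Using pₖ = aₖpₖ₋₁ + pₖ₋₂, qₖ = aₖqₖ₋₁ + qₖ₋₂ (with p₋₁=1, p₋₂=0, q₋₁=0, q₋₂=1):
  k=0: a=11, p=11, q=1
  k=1: a=7, p=78, q=7
  k=2: a=6, p=479, q=43
  k=3: a=1, p=557, q=50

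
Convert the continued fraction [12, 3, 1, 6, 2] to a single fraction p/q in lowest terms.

711/58

Using pₖ = aₖpₖ₋₁ + pₖ₋₂ and qₖ = aₖqₖ₋₁ + qₖ₋₂:
  k=0: a=12, p=12, q=1
  k=1: a=3, p=37, q=3
  k=2: a=1, p=49, q=4
  k=3: a=6, p=331, q=27
  k=4: a=2, p=711, q=58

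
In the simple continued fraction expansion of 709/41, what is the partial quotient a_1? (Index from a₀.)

3

709 = 17·41 + 12   →  a_0 = 17
41 = 3·12 + 5   →  a_1 = 3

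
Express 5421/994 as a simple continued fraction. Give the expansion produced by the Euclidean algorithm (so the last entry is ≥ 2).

5421 = 5·994 + 451
994 = 2·451 + 92
451 = 4·92 + 83
92 = 1·83 + 9
83 = 9·9 + 2
9 = 4·2 + 1
2 = 2·1 + 0  (stop)
So 5421/994 = [5; 2, 4, 1, 9, 4, 2].

[5; 2, 4, 1, 9, 4, 2]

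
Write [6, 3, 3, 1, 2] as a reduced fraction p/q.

Fold from the inside: start with 2/1.
  1 + 1/2 = 3/2
  3 + 2/3 = 11/3
  3 + 3/11 = 36/11
  6 + 11/36 = 227/36

227/36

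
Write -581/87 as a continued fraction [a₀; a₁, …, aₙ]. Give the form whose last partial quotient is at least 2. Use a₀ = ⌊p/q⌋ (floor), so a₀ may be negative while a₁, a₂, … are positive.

-581 = -7·87 + 28
87 = 3·28 + 3
28 = 9·3 + 1
3 = 3·1 + 0  (stop)
So -581/87 = [-7; 3, 9, 3].

[-7; 3, 9, 3]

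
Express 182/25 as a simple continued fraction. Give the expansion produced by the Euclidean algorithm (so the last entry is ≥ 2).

[7; 3, 1, 1, 3]

182 = 7·25 + 7
25 = 3·7 + 4
7 = 1·4 + 3
4 = 1·3 + 1
3 = 3·1 + 0  (stop)
So 182/25 = [7; 3, 1, 1, 3].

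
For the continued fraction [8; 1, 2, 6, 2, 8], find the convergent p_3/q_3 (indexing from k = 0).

165/19

Using pₖ = aₖpₖ₋₁ + pₖ₋₂, qₖ = aₖqₖ₋₁ + qₖ₋₂ (with p₋₁=1, p₋₂=0, q₋₁=0, q₋₂=1):
  k=0: a=8, p=8, q=1
  k=1: a=1, p=9, q=1
  k=2: a=2, p=26, q=3
  k=3: a=6, p=165, q=19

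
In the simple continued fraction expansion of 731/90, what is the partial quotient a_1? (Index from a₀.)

8

731 = 8·90 + 11   →  a_0 = 8
90 = 8·11 + 2   →  a_1 = 8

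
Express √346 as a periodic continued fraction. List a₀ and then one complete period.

[18; 1, 1, 1, 1, 36]

a₀ = ⌊√346⌋ = 18.
With m₀=0, d₀=1 and mₖ₊₁ = dₖaₖ − mₖ, dₖ₊₁ = (n − mₖ₊₁²)/dₖ, aₖ₊₁ = ⌊(a₀+mₖ₊₁)/dₖ₊₁⌋:
  k=1: m=18, d=22, a=1
  k=2: m=4, d=15, a=1
  k=3: m=11, d=15, a=1
  k=4: m=4, d=22, a=1
  k=5: m=18, d=1, a=36
d=1 and a=2a₀=36 at k=5, so the next step gives (m, d) = (18, 22) again — its k=1 value — and the period has length 5.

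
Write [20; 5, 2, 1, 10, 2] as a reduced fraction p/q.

7227/358

Fold from the inside: start with 2/1.
  10 + 1/2 = 21/2
  1 + 2/21 = 23/21
  2 + 21/23 = 67/23
  5 + 23/67 = 358/67
  20 + 67/358 = 7227/358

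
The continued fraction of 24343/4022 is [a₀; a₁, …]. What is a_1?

19

24343 = 6·4022 + 211   →  a_0 = 6
4022 = 19·211 + 13   →  a_1 = 19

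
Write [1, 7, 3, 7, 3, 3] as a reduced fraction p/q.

1905/1676

Using pₖ = aₖpₖ₋₁ + pₖ₋₂ and qₖ = aₖqₖ₋₁ + qₖ₋₂:
  k=0: a=1, p=1, q=1
  k=1: a=7, p=8, q=7
  k=2: a=3, p=25, q=22
  k=3: a=7, p=183, q=161
  k=4: a=3, p=574, q=505
  k=5: a=3, p=1905, q=1676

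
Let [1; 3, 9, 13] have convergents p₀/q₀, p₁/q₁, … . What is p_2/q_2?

37/28

Using pₖ = aₖpₖ₋₁ + pₖ₋₂, qₖ = aₖqₖ₋₁ + qₖ₋₂ (with p₋₁=1, p₋₂=0, q₋₁=0, q₋₂=1):
  k=0: a=1, p=1, q=1
  k=1: a=3, p=4, q=3
  k=2: a=9, p=37, q=28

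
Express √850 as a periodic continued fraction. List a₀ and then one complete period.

[29; 6, 2, 6, 58]

a₀ = ⌊√850⌋ = 29.
With m₀=0, d₀=1 and mₖ₊₁ = dₖaₖ − mₖ, dₖ₊₁ = (n − mₖ₊₁²)/dₖ, aₖ₊₁ = ⌊(a₀+mₖ₊₁)/dₖ₊₁⌋:
  k=1: m=29, d=9, a=6
  k=2: m=25, d=25, a=2
  k=3: m=25, d=9, a=6
  k=4: m=29, d=1, a=58
d=1 and a=2a₀=58 at k=4, so the next step gives (m, d) = (29, 9) again — its k=1 value — and the period has length 4.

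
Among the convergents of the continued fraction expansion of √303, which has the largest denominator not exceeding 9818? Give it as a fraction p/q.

86843/4989

√303 = [17; 2, 2, 5, 2, 2, 34, …] (period length 6).
Convergents:
  p_0/q_0 = 17/1
  p_1/q_1 = 35/2
  p_2/q_2 = 87/5
  p_3/q_3 = 470/27
  p_4/q_4 = 1027/59
  p_5/q_5 = 2524/145
  p_6/q_6 = 86843/4989
  p_7/q_7 = 176210/10123
q_6 = 4989 ≤ 9818 < 10123 = q_7, so the answer is 86843/4989.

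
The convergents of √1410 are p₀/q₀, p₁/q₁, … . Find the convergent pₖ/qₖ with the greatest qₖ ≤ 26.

√1410 = [37; 1, 1, 4, 1, 1, 74, …] (period length 6).
Convergents:
  p_0/q_0 = 37/1
  p_1/q_1 = 38/1
  p_2/q_2 = 75/2
  p_3/q_3 = 338/9
  p_4/q_4 = 413/11
  p_5/q_5 = 751/20
  p_6/q_6 = 55987/1491
q_5 = 20 ≤ 26 < 1491 = q_6, so the answer is 751/20.

751/20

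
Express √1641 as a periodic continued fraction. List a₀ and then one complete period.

[40; 1, 1, 26, 1, 1, 80]

a₀ = ⌊√1641⌋ = 40.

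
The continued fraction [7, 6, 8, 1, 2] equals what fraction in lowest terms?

Fold from the inside: start with 2/1.
  1 + 1/2 = 3/2
  8 + 2/3 = 26/3
  6 + 3/26 = 159/26
  7 + 26/159 = 1139/159

1139/159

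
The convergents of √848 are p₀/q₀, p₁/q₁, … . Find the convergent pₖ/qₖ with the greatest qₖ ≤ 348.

√848 = [29; 8, 3, 3, 3, 8, 58, …] (period length 6).
Convergents:
  p_0/q_0 = 29/1
  p_1/q_1 = 233/8
  p_2/q_2 = 728/25
  p_3/q_3 = 2417/83
  p_4/q_4 = 7979/274
  p_5/q_5 = 66249/2275
q_4 = 274 ≤ 348 < 2275 = q_5, so the answer is 7979/274.

7979/274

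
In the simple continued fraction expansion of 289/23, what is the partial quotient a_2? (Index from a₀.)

289 = 12·23 + 13   →  a_0 = 12
23 = 1·13 + 10   →  a_1 = 1
13 = 1·10 + 3   →  a_2 = 1

1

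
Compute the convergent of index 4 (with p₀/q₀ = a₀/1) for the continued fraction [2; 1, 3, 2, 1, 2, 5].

36/13

Using pₖ = aₖpₖ₋₁ + pₖ₋₂, qₖ = aₖqₖ₋₁ + qₖ₋₂ (with p₋₁=1, p₋₂=0, q₋₁=0, q₋₂=1):
  k=0: a=2, p=2, q=1
  k=1: a=1, p=3, q=1
  k=2: a=3, p=11, q=4
  k=3: a=2, p=25, q=9
  k=4: a=1, p=36, q=13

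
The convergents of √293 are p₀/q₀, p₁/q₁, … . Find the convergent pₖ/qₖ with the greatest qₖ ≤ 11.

154/9

√293 = [17; 8, 1, 1, 8, 34, …] (period length 5).
Convergents:
  p_0/q_0 = 17/1
  p_1/q_1 = 137/8
  p_2/q_2 = 154/9
  p_3/q_3 = 291/17
q_2 = 9 ≤ 11 < 17 = q_3, so the answer is 154/9.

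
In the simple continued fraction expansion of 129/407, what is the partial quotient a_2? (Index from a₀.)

6

129 = 0·407 + 129   →  a_0 = 0
407 = 3·129 + 20   →  a_1 = 3
129 = 6·20 + 9   →  a_2 = 6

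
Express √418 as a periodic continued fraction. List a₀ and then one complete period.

a₀ = ⌊√418⌋ = 20.
With m₀=0, d₀=1 and mₖ₊₁ = dₖaₖ − mₖ, dₖ₊₁ = (n − mₖ₊₁²)/dₖ, aₖ₊₁ = ⌊(a₀+mₖ₊₁)/dₖ₊₁⌋:
  k=1: m=20, d=18, a=2
  k=2: m=16, d=9, a=4
  k=3: m=20, d=2, a=20
  k=4: m=20, d=9, a=4
  k=5: m=16, d=18, a=2
  k=6: m=20, d=1, a=40
d=1 and a=2a₀=40 at k=6, so the next step gives (m, d) = (20, 18) again — its k=1 value — and the period has length 6.

[20; 2, 4, 20, 4, 2, 40]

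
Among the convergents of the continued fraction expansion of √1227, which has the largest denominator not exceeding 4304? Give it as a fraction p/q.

√1227 = [35; 35, 70, …] (period length 2).
Convergents:
  p_0/q_0 = 35/1
  p_1/q_1 = 1226/35
  p_2/q_2 = 85855/2451
  p_3/q_3 = 3006151/85820
q_2 = 2451 ≤ 4304 < 85820 = q_3, so the answer is 85855/2451.

85855/2451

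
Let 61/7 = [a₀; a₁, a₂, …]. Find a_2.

61 = 8·7 + 5   →  a_0 = 8
7 = 1·5 + 2   →  a_1 = 1
5 = 2·2 + 1   →  a_2 = 2

2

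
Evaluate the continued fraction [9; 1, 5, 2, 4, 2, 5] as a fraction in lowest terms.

Fold from the inside: start with 5/1.
  2 + 1/5 = 11/5
  4 + 5/11 = 49/11
  2 + 11/49 = 109/49
  5 + 49/109 = 594/109
  1 + 109/594 = 703/594
  9 + 594/703 = 6921/703

6921/703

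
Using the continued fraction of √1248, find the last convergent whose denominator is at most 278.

√1248 = [35; 3, 17, 3, 70, …] (period length 4).
Convergents:
  p_0/q_0 = 35/1
  p_1/q_1 = 106/3
  p_2/q_2 = 1837/52
  p_3/q_3 = 5617/159
  p_4/q_4 = 395027/11182
q_3 = 159 ≤ 278 < 11182 = q_4, so the answer is 5617/159.

5617/159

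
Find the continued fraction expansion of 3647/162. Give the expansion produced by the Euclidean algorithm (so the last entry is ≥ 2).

3647 = 22·162 + 83
162 = 1·83 + 79
83 = 1·79 + 4
79 = 19·4 + 3
4 = 1·3 + 1
3 = 3·1 + 0  (stop)
So 3647/162 = [22; 1, 1, 19, 1, 3].

[22; 1, 1, 19, 1, 3]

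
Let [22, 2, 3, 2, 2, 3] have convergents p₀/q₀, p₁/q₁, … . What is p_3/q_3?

Using pₖ = aₖpₖ₋₁ + pₖ₋₂, qₖ = aₖqₖ₋₁ + qₖ₋₂ (with p₋₁=1, p₋₂=0, q₋₁=0, q₋₂=1):
  k=0: a=22, p=22, q=1
  k=1: a=2, p=45, q=2
  k=2: a=3, p=157, q=7
  k=3: a=2, p=359, q=16

359/16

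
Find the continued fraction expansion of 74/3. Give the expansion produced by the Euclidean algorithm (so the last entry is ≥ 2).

74 = 24·3 + 2
3 = 1·2 + 1
2 = 2·1 + 0  (stop)
So 74/3 = [24; 1, 2].

[24; 1, 2]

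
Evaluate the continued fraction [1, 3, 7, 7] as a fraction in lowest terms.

207/157

Fold from the inside: start with 7/1.
  7 + 1/7 = 50/7
  3 + 7/50 = 157/50
  1 + 50/157 = 207/157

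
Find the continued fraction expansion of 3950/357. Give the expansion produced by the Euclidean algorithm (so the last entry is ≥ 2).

[11; 15, 1, 1, 11]

3950 = 11×357 + 23
357 = 15×23 + 12
23 = 1×12 + 11
12 = 1×11 + 1
11 = 11×1 + 0  (stop)
So 3950/357 = [11; 15, 1, 1, 11].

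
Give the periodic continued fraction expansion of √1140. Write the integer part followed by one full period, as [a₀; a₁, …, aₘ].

a₀ = ⌊√1140⌋ = 33.

[33; 1, 3, 4, 3, 1, 66]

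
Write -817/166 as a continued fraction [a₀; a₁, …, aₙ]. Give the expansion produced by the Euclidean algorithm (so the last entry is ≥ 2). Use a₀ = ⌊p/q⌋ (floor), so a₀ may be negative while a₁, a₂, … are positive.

-817 = -5*166 + 13
166 = 12*13 + 10
13 = 1*10 + 3
10 = 3*3 + 1
3 = 3*1 + 0  (stop)
So -817/166 = [-5; 12, 1, 3, 3].

[-5; 12, 1, 3, 3]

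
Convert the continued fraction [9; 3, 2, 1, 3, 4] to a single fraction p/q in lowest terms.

Fold from the inside: start with 4/1.
  3 + 1/4 = 13/4
  1 + 4/13 = 17/13
  2 + 13/17 = 47/17
  3 + 17/47 = 158/47
  9 + 47/158 = 1469/158

1469/158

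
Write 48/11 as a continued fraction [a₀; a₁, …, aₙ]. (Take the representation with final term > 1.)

48 = 4×11 + 4
11 = 2×4 + 3
4 = 1×3 + 1
3 = 3×1 + 0  (stop)
So 48/11 = [4; 2, 1, 3].

[4; 2, 1, 3]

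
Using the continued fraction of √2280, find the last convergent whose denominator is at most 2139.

√2280 = [47; 1, 2, 1, 94, …] (period length 4).
Convergents:
  p_0/q_0 = 47/1
  p_1/q_1 = 48/1
  p_2/q_2 = 143/3
  p_3/q_3 = 191/4
  p_4/q_4 = 18097/379
  p_5/q_5 = 18288/383
  p_6/q_6 = 54673/1145
  p_7/q_7 = 72961/1528
  p_8/q_8 = 6913007/144777
q_7 = 1528 ≤ 2139 < 144777 = q_8, so the answer is 72961/1528.

72961/1528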